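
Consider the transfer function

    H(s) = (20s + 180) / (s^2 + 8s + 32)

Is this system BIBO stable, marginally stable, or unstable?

stable

The denominator s^2 + 8s + 32 factors as (s^2 + 8s + 32), giving poles at s = -4 ± 4j.
Since all poles lie strictly in the left half-plane, the system is stable.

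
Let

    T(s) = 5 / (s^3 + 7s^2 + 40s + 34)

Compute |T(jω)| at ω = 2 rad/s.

Substitute s = j2: numerator = 5, denominator = 6 + j72.
|T(j2)| = |5| / |6 + j72| = 5 / 72.250 ≈ 0.06920.

|T(j2)| ≈ 0.06920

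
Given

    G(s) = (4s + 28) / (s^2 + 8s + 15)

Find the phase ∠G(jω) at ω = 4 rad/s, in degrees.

∠G(j4) ≈ -62.05°

At s = j4: numerator = 28 + j16, denominator = -1 + j32.
∠G = ∠num − ∠den = 29.745° − (91.790°) = -62.05°.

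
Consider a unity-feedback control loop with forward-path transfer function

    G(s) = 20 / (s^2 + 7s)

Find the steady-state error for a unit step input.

e_ss = 0

G(s) has one pole at the origin.
This is a Type 1 system; for a step input the steady-state error is zero.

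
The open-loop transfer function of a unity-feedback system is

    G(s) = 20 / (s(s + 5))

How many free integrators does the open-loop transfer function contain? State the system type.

The denominator has 1 factor of s at the origin (free integrator), so this is a Type 1 system.

Type 1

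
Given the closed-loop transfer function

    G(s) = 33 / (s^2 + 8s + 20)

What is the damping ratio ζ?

ζ ≈ 0.8944

Compare the denominator to the standard form s^2 + 2ζωₙs + ωₙ².
ωₙ² = 20, so ωₙ = √20 ≈ 4.472 rad/s.
2ζωₙ = 8, so ζ = 8/(2·√20) ≈ 0.8944.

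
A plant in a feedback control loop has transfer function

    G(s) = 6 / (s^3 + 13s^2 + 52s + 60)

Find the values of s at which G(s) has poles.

The poles are the roots of the denominator s^3 + 13s^2 + 52s + 60 = 0.
Trying s = -2: the polynomial evaluates to 0, so (s + 2) is a factor.
Dividing out leaves s^2 + 11s + 30 = 0.
Factoring the quadratic: (s + 5)(s + 6) = 0.

s = -2, -5, -6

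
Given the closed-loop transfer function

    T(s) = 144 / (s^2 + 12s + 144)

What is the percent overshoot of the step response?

Comparing s^2 + 12s + 144 to s^2 + 2ζωₙs + ωₙ²: ωₙ = 12 rad/s and ζ = 12/(2·12) = 0.5.
%OS = 100·exp(−πζ/√(1−ζ²)) = 100·exp(−π·0.5/√(1−0.5²)) ≈ 16.3%.

%OS ≈ 16.3%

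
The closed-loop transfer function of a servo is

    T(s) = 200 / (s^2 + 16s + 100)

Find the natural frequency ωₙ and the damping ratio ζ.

ωₙ = 10 rad/s, ζ = 0.8

Compare the denominator to the standard form s^2 + 2ζωₙs + ωₙ².
ωₙ² = 100, so ωₙ = 10 rad/s.
2ζωₙ = 16, so ζ = 16/(2·10) = 0.8.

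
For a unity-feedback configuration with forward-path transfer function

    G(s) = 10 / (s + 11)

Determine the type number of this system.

Type 0

The denominator has no factor of s at the origin — no free integrator — so this is a Type 0 system.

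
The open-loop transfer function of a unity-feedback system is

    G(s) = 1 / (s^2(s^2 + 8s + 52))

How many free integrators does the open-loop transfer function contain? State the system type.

Type 2

The denominator has 2 factors of s at the origin (free integrators), so this is a Type 2 system.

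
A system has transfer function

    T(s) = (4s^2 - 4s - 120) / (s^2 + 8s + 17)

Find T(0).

Set s = 0: T(0) = (-120) / (17) = -120/17.

T(0) = -120/17 ≈ -7.059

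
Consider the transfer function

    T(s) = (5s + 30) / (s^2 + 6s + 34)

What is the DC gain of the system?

T(0) = 15/17 ≈ 0.8824

Set s = 0: T(0) = (30) / (34) = 15/17.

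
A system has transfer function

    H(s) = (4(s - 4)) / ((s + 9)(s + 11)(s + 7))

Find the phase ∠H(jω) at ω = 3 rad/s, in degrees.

At s = j3: numerator = -16 + j12, denominator = 450 + j690.
∠H = ∠num − ∠den = 143.13° − (56.889°) = 86.24°.

∠H(j3) ≈ 86.24°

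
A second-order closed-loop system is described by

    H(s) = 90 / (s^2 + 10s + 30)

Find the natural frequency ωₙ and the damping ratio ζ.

ωₙ ≈ 5.477 rad/s, ζ ≈ 0.9129

Compare the denominator to the standard form s^2 + 2ζωₙs + ωₙ².
ωₙ² = 30, so ωₙ = √30 ≈ 5.477 rad/s.
2ζωₙ = 10, so ζ = 10/(2·√30) ≈ 0.9129.
With ζ = 0.9129 the response is underdamped.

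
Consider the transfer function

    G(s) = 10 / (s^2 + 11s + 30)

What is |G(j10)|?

|G(j10)| ≈ 0.07670

Substitute s = j10: numerator = 10, denominator = -70 + j110.
|G(j10)| = |10| / |-70 + j110| = 10 / 130.38 ≈ 0.07670.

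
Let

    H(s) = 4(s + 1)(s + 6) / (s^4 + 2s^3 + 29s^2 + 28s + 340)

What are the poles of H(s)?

s = 1 + 4j, 1 - 4j, -2 + 4j, -2 - 4j

The poles are the roots of the denominator s^4 + 2s^3 + 29s^2 + 28s + 340 = 0.
No real roots exist; factor into two real quadratics: (s^2 - 2s + 17)(s^2 + 4s + 20) = 0.
Each quadratic gives a conjugate pair via the quadratic formula.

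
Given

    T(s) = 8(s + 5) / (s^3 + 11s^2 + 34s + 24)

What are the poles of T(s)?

The poles are the roots of the denominator s^3 + 11s^2 + 34s + 24 = 0.
Trying s = -6: the polynomial evaluates to 0, so (s + 6) is a factor.
Dividing out leaves s^2 + 5s + 4 = 0.
Factoring the quadratic: (s + 1)(s + 4) = 0.

s = -6, -1, -4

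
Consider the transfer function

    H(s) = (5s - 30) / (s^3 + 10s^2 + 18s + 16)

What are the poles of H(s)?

s = -8, -1 ± j

The poles are the roots of the denominator s^3 + 10s^2 + 18s + 16 = 0.
Trying s = -8: the polynomial evaluates to 0, so (s + 8) is a factor.
Dividing out leaves s^2 + 2s + 2 = 0.
The quadratic formula then gives s = -1 ± 1j.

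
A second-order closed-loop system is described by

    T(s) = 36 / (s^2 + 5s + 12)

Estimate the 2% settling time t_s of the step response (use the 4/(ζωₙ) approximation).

Comparing s^2 + 5s + 12 to s^2 + 2ζωₙs + ωₙ²: ωₙ = √12 ≈ 3.464 rad/s and ζ = 5/(2·√12) ≈ 0.7217.
ζωₙ = 5/2 = 2.5, so t_s ≈ 4/(ζωₙ) = 4/2.5 = 1.600 s.

t_s ≈ 1.600 s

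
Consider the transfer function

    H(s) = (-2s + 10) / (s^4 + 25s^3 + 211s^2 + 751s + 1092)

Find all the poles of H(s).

s = -7, -3 ± 2j, -12

The poles are the roots of the denominator s^4 + 25s^3 + 211s^2 + 751s + 1092 = 0.
Trying s = -7: the polynomial evaluates to 0, so (s + 7) is a factor.
Dividing out leaves s^3 + 18s^2 + 85s + 156 = 0.
This factors further as (s^2 + 6s + 13)(s + 12) = 0.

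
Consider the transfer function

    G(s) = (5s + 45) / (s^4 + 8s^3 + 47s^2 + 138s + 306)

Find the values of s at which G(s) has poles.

s = -1 ± 4j, -3 ± 3j

The poles are the roots of the denominator s^4 + 8s^3 + 47s^2 + 138s + 306 = 0.
No real roots exist; factor into two real quadratics: (s^2 + 2s + 17)(s^2 + 6s + 18) = 0.
Each quadratic gives a conjugate pair via the quadratic formula.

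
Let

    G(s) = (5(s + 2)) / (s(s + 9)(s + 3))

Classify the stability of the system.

The poles can be read from the denominator factors: s = 0, -9, -3.
Since the simple pole(s) at s = 0 lie on the jω-axis with none in the right half-plane, the system is marginally stable.

marginally stable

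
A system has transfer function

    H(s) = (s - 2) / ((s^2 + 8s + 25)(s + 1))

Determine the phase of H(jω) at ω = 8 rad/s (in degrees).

At s = j8: numerator = -2 + j8, denominator = -551 - j248.
∠H = ∠num − ∠den = 104.04° − (-155.77°) = 259.8°, which wraps to -100.2°.

∠H(j8) ≈ -100.2°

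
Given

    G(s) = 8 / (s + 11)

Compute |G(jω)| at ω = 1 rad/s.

Substitute s = j1: numerator = 8, denominator = 11 + j1.
|G(j1)| = |8| / |11 + j1| = 8 / 11.045 ≈ 0.7243.

|G(j1)| ≈ 0.7243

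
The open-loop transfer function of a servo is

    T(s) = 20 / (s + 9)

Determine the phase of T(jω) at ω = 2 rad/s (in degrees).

∠T(j2) ≈ -12.53°

At s = j2: numerator = 20, denominator = 9 + j2.
∠T = ∠num − ∠den = 0° − (12.529°) = -12.53°.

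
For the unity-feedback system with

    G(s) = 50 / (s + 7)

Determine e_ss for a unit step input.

e_ss = 0.1228

G(s) has no poles at the origin.
This is a Type 0 system. Kp = lim_{s→0} G(s) = 50/7.
e_ss = 1/(1 + Kp) = 1/(1 + 50/7) = 7/57 ≈ 0.1228.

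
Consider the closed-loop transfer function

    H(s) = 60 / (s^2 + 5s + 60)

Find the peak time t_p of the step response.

t_p ≈ 0.4285 s

Comparing s^2 + 5s + 60 to s^2 + 2ζωₙs + ωₙ²: ωₙ = √60 ≈ 7.746 rad/s and ζ = 5/(2·√60) ≈ 0.3227.
ζωₙ = 5/2 = 2.5, so ω_d = ωₙ√(1−ζ²) = √(ωₙ² − (ζωₙ)²) = √(60 − 2.5²) = √53.75 ≈ 7.331 rad/s.
t_p = π/ω_d = π/7.331 ≈ 0.4285 s.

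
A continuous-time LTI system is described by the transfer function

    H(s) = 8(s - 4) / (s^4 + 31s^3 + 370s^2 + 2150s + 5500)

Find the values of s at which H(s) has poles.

The poles are the roots of the denominator s^4 + 31s^3 + 370s^2 + 2150s + 5500 = 0.
Trying s = -10: the polynomial evaluates to 0, so (s + 10) is a factor.
Dividing out leaves s^3 + 21s^2 + 160s + 550 = 0.
This factors further as (s^2 + 10s + 50)(s + 11) = 0.

s = -10, -5 + 5j, -5 - 5j, -11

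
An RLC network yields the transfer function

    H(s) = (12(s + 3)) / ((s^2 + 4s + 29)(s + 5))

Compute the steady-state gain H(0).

H(0) = 36/145 ≈ 0.2483

At s = 0 each factor (s + a) contributes a and each (s^2 + bs + c) contributes c.
H(0) = 12·(3) / ((29) · (5)) = 36/145 = 36/145.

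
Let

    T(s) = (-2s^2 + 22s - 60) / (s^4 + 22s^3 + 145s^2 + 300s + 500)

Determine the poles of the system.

s = -1 ± 2j, -10, -10

The poles are the roots of the denominator s^4 + 22s^3 + 145s^2 + 300s + 500 = 0.
Trying s = -10: the polynomial evaluates to 0, so (s + 10) is a factor.
Dividing out leaves s^3 + 12s^2 + 25s + 50 = 0.
This factors further as (s^2 + 2s + 5)(s + 10) = 0.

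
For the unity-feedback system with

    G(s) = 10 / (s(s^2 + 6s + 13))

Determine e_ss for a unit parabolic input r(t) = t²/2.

G(s) has one pole at the origin.
This is a Type 1 system; Ka = lim_{s→0} s^2·G(s) = 0, so the steady-state error for a parabola input is infinite.

e_ss = ∞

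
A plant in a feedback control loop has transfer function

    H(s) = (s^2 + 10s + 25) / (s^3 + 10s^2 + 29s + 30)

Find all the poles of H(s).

s = -2 ± j, -6

The poles are the roots of the denominator s^3 + 10s^2 + 29s + 30 = 0.
Trying s = -6: the polynomial evaluates to 0, so (s + 6) is a factor.
Dividing out leaves s^2 + 4s + 5 = 0.
The quadratic formula then gives s = -2 ± 1j.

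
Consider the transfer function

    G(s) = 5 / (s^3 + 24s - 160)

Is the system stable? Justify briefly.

The denominator s^3 + 24s - 160 factors as (s^2 + 4s + 40)(s - 4), giving poles at s = -2 + 6j, -2 - 6j, 4.
Since the pole(s) at s = 4 lie in the right half-plane, the system is unstable.

unstable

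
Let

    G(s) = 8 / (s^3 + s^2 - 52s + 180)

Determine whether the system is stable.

unstable

The denominator s^3 + s^2 - 52s + 180 factors as (s + 9)(s^2 - 8s + 20), giving poles at s = -9, 4 ± 2j.
Since the pole(s) at s = 4 + 2j, 4 - 2j lie in the right half-plane, the system is unstable.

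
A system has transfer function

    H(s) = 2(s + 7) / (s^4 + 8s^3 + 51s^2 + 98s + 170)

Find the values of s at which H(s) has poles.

s = -1 ± 2j, -3 ± 5j

The poles are the roots of the denominator s^4 + 8s^3 + 51s^2 + 98s + 170 = 0.
No real roots exist; factor into two real quadratics: (s^2 + 2s + 5)(s^2 + 6s + 34) = 0.
Each quadratic gives a conjugate pair via the quadratic formula.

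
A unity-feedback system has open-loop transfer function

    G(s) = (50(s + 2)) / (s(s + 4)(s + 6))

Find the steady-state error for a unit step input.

G(s) has one pole at the origin.
This is a Type 1 system; for a step input the steady-state error is zero.

e_ss = 0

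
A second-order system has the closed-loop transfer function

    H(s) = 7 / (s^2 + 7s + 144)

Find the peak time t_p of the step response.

Comparing s^2 + 7s + 144 to s^2 + 2ζωₙs + ωₙ²: ωₙ = 12 rad/s and ζ = 7/(2·12) ≈ 0.2917.
ζωₙ = 7/2 = 3.5, so ω_d = ωₙ√(1−ζ²) = √(ωₙ² − (ζωₙ)²) = √(144 − 3.5²) = √131.75 ≈ 11.48 rad/s.
t_p = π/ω_d = π/11.48 ≈ 0.2737 s.

t_p ≈ 0.2737 s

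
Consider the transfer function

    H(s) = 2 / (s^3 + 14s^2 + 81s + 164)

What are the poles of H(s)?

s = -5 ± 4j, -4

The poles are the roots of the denominator s^3 + 14s^2 + 81s + 164 = 0.
Trying s = -4: the polynomial evaluates to 0, so (s + 4) is a factor.
Dividing out leaves s^2 + 10s + 41 = 0.
The quadratic formula then gives s = -5 ± 4j.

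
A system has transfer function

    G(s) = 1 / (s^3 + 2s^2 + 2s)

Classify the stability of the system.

marginally stable

The denominator s^3 + 2s^2 + 2s factors as s(s^2 + 2s + 2), giving poles at s = 0, -1 ± j.
Since the simple pole(s) at s = 0 lie on the jω-axis with none in the right half-plane, the system is marginally stable.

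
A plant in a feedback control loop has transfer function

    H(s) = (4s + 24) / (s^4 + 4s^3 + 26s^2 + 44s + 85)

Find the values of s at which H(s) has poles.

s = -1 ± 2j, -1 ± 4j

The poles are the roots of the denominator s^4 + 4s^3 + 26s^2 + 44s + 85 = 0.
No real roots exist; factor into two real quadratics: (s^2 + 2s + 5)(s^2 + 2s + 17) = 0.
Each quadratic gives a conjugate pair via the quadratic formula.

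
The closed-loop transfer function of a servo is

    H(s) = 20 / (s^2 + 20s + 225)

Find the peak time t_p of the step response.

Comparing s^2 + 20s + 225 to s^2 + 2ζωₙs + ωₙ²: ωₙ = 15 rad/s and ζ = 20/(2·15) ≈ 0.6667.
ζωₙ = 20/2 = 10, so ω_d = ωₙ√(1−ζ²) = √(ωₙ² − (ζωₙ)²) = √(225 − 10²) = √125 ≈ 11.18 rad/s.
t_p = π/ω_d = π/11.18 ≈ 0.2810 s.

t_p ≈ 0.2810 s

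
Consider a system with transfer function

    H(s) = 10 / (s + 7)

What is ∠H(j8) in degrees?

At s = j8: numerator = 10, denominator = 7 + j8.
∠H = ∠num − ∠den = 0° − (48.814°) = -48.81°.

∠H(j8) ≈ -48.81°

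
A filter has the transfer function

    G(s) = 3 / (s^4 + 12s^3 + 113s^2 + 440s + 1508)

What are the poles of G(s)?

The poles are the roots of the denominator s^4 + 12s^3 + 113s^2 + 440s + 1508 = 0.
No real roots exist; factor into two real quadratics: (s^2 + 4s + 29)(s^2 + 8s + 52) = 0.
Each quadratic gives a conjugate pair via the quadratic formula.

s = -2 ± 5j, -4 ± 6j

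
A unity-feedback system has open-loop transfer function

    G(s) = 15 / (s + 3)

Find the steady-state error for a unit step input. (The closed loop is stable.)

G(s) has no poles at the origin.
This is a Type 0 system. Kp = lim_{s→0} G(s) = 15/3 = 5.
e_ss = 1/(1 + Kp) = 1/(1 + 5) = 1/6 ≈ 0.1667.

e_ss = 0.1667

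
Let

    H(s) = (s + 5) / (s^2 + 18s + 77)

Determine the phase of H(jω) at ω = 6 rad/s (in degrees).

∠H(j6) ≈ -19.02°

At s = j6: numerator = 5 + j6, denominator = 41 + j108.
∠H = ∠num − ∠den = 50.194° − (69.212°) = -19.02°.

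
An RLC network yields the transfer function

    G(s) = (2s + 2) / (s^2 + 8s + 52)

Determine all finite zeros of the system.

s = -1

Set the numerator to zero: 2s + 2 = 0, i.e. 2·(s + 1) = 0.
So s = -1.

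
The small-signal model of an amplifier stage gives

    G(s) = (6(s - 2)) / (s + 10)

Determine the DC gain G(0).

At s = 0 each factor (s + a) contributes a and each (s^2 + bs + c) contributes c.
G(0) = 6·(-2) / ((10)) = -12/10 = -6/5.

G(0) = -6/5 ≈ -1.200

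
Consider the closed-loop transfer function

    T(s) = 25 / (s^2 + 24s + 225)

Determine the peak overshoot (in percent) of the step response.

Comparing s^2 + 24s + 225 to s^2 + 2ζωₙs + ωₙ²: ωₙ = 15 rad/s and ζ = 24/(2·15) = 0.8.
%OS = 100·exp(−πζ/√(1−ζ²)) = 100·exp(−π·0.8/√(1−0.8²)) ≈ 1.52%.

%OS ≈ 1.52%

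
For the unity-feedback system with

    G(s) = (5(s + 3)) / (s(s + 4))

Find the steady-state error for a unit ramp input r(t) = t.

e_ss = 0.2667

G(s) has one pole at the origin.
This is a Type 1 system. Kv = lim_{s→0} s·G(s) = 15/4.
e_ss = 1/Kv = 1/(15/4) = 4/15 ≈ 0.2667.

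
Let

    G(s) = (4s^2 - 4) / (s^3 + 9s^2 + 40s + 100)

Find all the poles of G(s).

The poles are the roots of the denominator s^3 + 9s^2 + 40s + 100 = 0.
Trying s = -5: the polynomial evaluates to 0, so (s + 5) is a factor.
Dividing out leaves s^2 + 4s + 20 = 0.
The quadratic formula then gives s = -2 ± 4j.

s = -2 ± 4j, -5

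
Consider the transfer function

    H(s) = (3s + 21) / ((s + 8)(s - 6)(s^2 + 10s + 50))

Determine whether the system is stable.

unstable

The poles can be read from the denominator factors: s = -8, 6, -5 + 5j, -5 - 5j.
Since the pole(s) at s = 6 lie in the right half-plane, the system is unstable.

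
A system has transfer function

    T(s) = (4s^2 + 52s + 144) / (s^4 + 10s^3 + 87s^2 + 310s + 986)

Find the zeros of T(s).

Set the numerator to zero: 4s^2 + 52s + 144 = 0, i.e. 4·(s^2 + 13s + 36) = 0.
Factoring: (s + 4)(s + 9) = 0.

s = -4, -9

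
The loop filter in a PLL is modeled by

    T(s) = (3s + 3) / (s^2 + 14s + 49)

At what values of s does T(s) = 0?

s = -1

Set the numerator to zero: 3s + 3 = 0, i.e. 3·(s + 1) = 0.
So s = -1.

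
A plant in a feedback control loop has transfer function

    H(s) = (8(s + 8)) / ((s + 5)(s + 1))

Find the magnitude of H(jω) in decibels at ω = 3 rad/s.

|H(j3)|_dB ≈ 11.4 dB

Substitute s = j3: numerator = 64 + j24, denominator = -4 + j18.
|H(j3)| = |64 + j24| / |-4 + j18| = 68.352 / 18.439 ≈ 3.707.
In decibels: 20·log₁₀(3.707) ≈ 11.4 dB.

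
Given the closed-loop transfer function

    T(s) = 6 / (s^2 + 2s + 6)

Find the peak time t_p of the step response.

Comparing s^2 + 2s + 6 to s^2 + 2ζωₙs + ωₙ²: ωₙ = √6 ≈ 2.449 rad/s and ζ = 2/(2·√6) ≈ 0.4082.
ζωₙ = 2/2 = 1, so ω_d = ωₙ√(1−ζ²) = √(ωₙ² − (ζωₙ)²) = √(6 − 1²) = √5 ≈ 2.236 rad/s.
t_p = π/ω_d = π/2.236 ≈ 1.405 s.

t_p ≈ 1.405 s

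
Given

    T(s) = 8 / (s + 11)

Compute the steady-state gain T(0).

T(0) = 8/11 ≈ 0.7273

Set s = 0: T(0) = (8) / (11) = 8/11.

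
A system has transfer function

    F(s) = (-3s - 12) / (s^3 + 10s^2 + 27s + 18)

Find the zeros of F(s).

Set the numerator to zero: -3s - 12 = 0, i.e. -3·(s + 4) = 0.
So s = -4.

s = -4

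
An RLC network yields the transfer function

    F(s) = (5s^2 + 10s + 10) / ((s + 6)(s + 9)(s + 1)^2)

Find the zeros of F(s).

Set the numerator to zero: 5s^2 + 10s + 10 = 0, i.e. 5·(s^2 + 2s + 2) = 0.
Factoring: (s^2 + 2s + 2) = 0.

s = -1 ± j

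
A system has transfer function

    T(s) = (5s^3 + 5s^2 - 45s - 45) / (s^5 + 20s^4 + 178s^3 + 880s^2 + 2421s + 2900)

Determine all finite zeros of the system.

s = 3, -3, -1

Set the numerator to zero: 5s^3 + 5s^2 - 45s - 45 = 0, i.e. 5·(s^3 + s^2 - 9s - 9) = 0.
Factoring: (s - 3)(s + 3)(s + 1) = 0.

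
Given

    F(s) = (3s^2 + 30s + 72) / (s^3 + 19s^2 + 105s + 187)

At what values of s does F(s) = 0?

Set the numerator to zero: 3s^2 + 30s + 72 = 0, i.e. 3·(s^2 + 10s + 24) = 0.
Factoring: (s + 4)(s + 6) = 0.

s = -4, -6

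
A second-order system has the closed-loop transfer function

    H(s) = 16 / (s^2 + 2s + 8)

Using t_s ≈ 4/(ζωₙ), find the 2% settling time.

t_s ≈ 4 s

Comparing s^2 + 2s + 8 to s^2 + 2ζωₙs + ωₙ²: ωₙ = √8 ≈ 2.828 rad/s and ζ = 2/(2·√8) ≈ 0.3536.
ζωₙ = 2/2 = 1, so t_s ≈ 4/(ζωₙ) = 4/1 = 4 s.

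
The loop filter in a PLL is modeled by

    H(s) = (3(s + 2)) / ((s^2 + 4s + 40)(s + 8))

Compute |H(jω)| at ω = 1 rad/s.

Substitute s = j1: numerator = 6 + j3, denominator = 308 + j71.
|H(j1)| = |6 + j3| / |308 + j71| = 6.7082 / 316.08 ≈ 0.02122.

|H(j1)| ≈ 0.02122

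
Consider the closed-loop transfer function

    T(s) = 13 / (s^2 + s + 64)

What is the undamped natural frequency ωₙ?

Compare the denominator to the standard form s^2 + 2ζωₙs + ωₙ².
ωₙ² = 64, so ωₙ = 8 rad/s.

ωₙ = 8 rad/s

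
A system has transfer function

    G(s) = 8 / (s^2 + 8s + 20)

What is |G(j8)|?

|G(j8)| ≈ 0.1030

Substitute s = j8: numerator = 8, denominator = -44 + j64.
|G(j8)| = |8| / |-44 + j64| = 8 / 77.666 ≈ 0.1030.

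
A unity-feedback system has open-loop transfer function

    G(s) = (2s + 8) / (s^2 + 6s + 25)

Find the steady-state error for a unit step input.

G(s) has no poles at the origin.
This is a Type 0 system. Kp = lim_{s→0} G(s) = 8/25.
e_ss = 1/(1 + Kp) = 1/(1 + 8/25) = 25/33 ≈ 0.7576.

e_ss = 0.7576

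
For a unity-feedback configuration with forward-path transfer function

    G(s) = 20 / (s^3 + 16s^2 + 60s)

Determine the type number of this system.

Factor s from the denominator: s^3 + 16s^2 + 60s = s·(s^2 + 16s + 60).
There is 1 pole at the origin, so the system is Type 1.

Type 1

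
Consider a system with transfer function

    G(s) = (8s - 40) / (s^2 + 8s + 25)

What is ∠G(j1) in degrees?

∠G(j1) ≈ 150.3°

At s = j1: numerator = -40 + j8, denominator = 24 + j8.
∠G = ∠num − ∠den = 168.69° − (18.435°) = 150.3°.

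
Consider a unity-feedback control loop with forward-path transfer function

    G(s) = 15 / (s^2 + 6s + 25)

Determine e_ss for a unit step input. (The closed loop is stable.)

G(s) has no poles at the origin.
This is a Type 0 system. Kp = lim_{s→0} G(s) = 15/25 = 3/5.
e_ss = 1/(1 + Kp) = 1/(1 + 3/5) = 5/8 ≈ 0.6250.

e_ss = 0.6250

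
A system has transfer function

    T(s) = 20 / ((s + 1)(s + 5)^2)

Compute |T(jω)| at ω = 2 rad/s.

Substitute s = j2: numerator = 20, denominator = -19 + j62.
|T(j2)| = |20| / |-19 + j62| = 20 / 64.846 ≈ 0.3084.

|T(j2)| ≈ 0.3084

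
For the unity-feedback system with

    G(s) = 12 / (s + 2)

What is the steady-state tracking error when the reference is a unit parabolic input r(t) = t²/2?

G(s) has no poles at the origin.
This is a Type 0 system; Ka = lim_{s→0} s^2·G(s) = 0, so the steady-state error for a parabola input is infinite.

e_ss = ∞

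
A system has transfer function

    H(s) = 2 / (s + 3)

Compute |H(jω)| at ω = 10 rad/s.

Substitute s = j10: numerator = 2, denominator = 3 + j10.
|H(j10)| = |2| / |3 + j10| = 2 / 10.440 ≈ 0.1916.

|H(j10)| ≈ 0.1916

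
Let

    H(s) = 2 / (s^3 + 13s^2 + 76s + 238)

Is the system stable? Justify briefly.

The denominator s^3 + 13s^2 + 76s + 238 factors as (s^2 + 6s + 34)(s + 7), giving poles at s = -3 + 5j, -3 - 5j, -7.
Since all poles lie strictly in the left half-plane, the system is stable.

stable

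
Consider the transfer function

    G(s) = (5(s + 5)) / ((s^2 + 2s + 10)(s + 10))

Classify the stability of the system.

stable

The poles can be read from the denominator factors: s = -1 + 3j, -1 - 3j, -10.
Since all poles lie strictly in the left half-plane, the system is stable.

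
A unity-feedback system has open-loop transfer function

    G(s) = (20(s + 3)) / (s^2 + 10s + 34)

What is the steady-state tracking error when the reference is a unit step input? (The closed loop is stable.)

e_ss = 0.3617

G(s) has no poles at the origin.
This is a Type 0 system. Kp = lim_{s→0} G(s) = 60/34 = 30/17.
e_ss = 1/(1 + Kp) = 1/(1 + 30/17) = 17/47 ≈ 0.3617.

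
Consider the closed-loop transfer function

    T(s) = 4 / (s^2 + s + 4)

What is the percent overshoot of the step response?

%OS ≈ 44.4%

Comparing s^2 + s + 4 to s^2 + 2ζωₙs + ωₙ²: ωₙ = 2 rad/s and ζ = 1/(2·2) = 0.25.
%OS = 100·exp(−πζ/√(1−ζ²)) = 100·exp(−π·0.25/√(1−0.25²)) ≈ 44.4%.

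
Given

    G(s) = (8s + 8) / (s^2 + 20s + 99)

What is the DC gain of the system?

G(0) = 8/99 ≈ 0.08081

Set s = 0: G(0) = (8) / (99) = 8/99.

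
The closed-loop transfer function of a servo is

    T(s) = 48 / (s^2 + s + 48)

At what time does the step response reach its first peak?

Comparing s^2 + s + 48 to s^2 + 2ζωₙs + ωₙ²: ωₙ = √48 ≈ 6.928 rad/s and ζ = 1/(2·√48) ≈ 0.07217.
ζωₙ = 1/2 = 0.5, so ω_d = ωₙ√(1−ζ²) = √(ωₙ² − (ζωₙ)²) = √(48 − 0.5²) = √47.75 ≈ 6.910 rad/s.
t_p = π/ω_d = π/6.910 ≈ 0.4546 s.

t_p ≈ 0.4546 s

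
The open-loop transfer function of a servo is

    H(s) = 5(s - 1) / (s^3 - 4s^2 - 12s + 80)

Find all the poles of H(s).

The poles are the roots of the denominator s^3 - 4s^2 - 12s + 80 = 0.
Trying s = -4: the polynomial evaluates to 0, so (s + 4) is a factor.
Dividing out leaves s^2 - 8s + 20 = 0.
The quadratic formula then gives s = 4 ± 2j.

s = 4 ± 2j, -4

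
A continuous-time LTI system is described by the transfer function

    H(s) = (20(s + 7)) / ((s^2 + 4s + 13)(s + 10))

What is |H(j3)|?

|H(j3)| ≈ 1.153

Substitute s = j3: numerator = 140 + j60, denominator = 4 + j132.
|H(j3)| = |140 + j60| / |4 + j132| = 152.32 / 132.06 ≈ 1.153.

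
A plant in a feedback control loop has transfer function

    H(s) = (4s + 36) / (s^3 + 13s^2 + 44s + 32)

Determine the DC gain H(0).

H(0) = 9/8 ≈ 1.125

Set s = 0: H(0) = (36) / (32) = 9/8.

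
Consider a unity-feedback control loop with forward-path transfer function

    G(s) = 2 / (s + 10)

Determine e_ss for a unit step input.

e_ss = 0.8333

G(s) has no poles at the origin.
This is a Type 0 system. Kp = lim_{s→0} G(s) = 2/10 = 1/5.
e_ss = 1/(1 + Kp) = 1/(1 + 1/5) = 5/6 ≈ 0.8333.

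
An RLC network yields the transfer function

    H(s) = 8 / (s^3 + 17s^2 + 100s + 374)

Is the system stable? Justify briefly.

The denominator s^3 + 17s^2 + 100s + 374 factors as (s^2 + 6s + 34)(s + 11), giving poles at s = -3 ± 5j, -11.
Since all poles lie strictly in the left half-plane, the system is stable.

stable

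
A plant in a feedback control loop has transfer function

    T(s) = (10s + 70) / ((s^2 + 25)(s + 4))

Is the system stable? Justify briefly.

The poles can be read from the denominator factors: s = 5j, -5j, -4.
Since the simple pole(s) at s = 5j, -5j lie on the jω-axis with none in the right half-plane, the system is marginally stable.

marginally stable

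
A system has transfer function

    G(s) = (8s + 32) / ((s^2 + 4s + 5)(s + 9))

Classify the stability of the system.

stable

The poles can be read from the denominator factors: s = -2 ± j, -9.
Since all poles lie strictly in the left half-plane, the system is stable.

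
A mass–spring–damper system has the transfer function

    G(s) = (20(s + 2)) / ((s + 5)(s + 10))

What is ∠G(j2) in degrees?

At s = j2: numerator = 40 + j40, denominator = 46 + j30.
∠G = ∠num − ∠den = 45° − (33.111°) = 11.89°.

∠G(j2) ≈ 11.89°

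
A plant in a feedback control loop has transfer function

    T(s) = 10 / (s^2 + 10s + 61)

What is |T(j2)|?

Substitute s = j2: numerator = 10, denominator = 57 + j20.
|T(j2)| = |10| / |57 + j20| = 10 / 60.407 ≈ 0.1655.

|T(j2)| ≈ 0.1655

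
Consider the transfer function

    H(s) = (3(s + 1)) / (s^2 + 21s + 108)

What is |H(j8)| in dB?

Substitute s = j8: numerator = 3 + j24, denominator = 44 + j168.
|H(j8)| = |3 + j24| / |44 + j168| = 24.187 / 173.67 ≈ 0.1393.
In decibels: 20·log₁₀(0.1393) ≈ -17.1 dB.

|H(j8)|_dB ≈ -17.1 dB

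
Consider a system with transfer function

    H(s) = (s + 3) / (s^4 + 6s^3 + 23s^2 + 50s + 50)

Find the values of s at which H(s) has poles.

s = -1 + 3j, -1 - 3j, -2 + j, -2 - j

The poles are the roots of the denominator s^4 + 6s^3 + 23s^2 + 50s + 50 = 0.
No real roots exist; factor into two real quadratics: (s^2 + 2s + 10)(s^2 + 4s + 5) = 0.
Each quadratic gives a conjugate pair via the quadratic formula.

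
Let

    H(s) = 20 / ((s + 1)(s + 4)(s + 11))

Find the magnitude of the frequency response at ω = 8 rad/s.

|H(j8)| ≈ 0.02039

Substitute s = j8: numerator = 20, denominator = -980 - j40.
|H(j8)| = |20| / |-980 - j40| = 20 / 980.82 ≈ 0.02039.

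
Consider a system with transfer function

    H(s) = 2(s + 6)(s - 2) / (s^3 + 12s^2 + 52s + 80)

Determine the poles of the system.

s = -4 ± 2j, -4

The poles are the roots of the denominator s^3 + 12s^2 + 52s + 80 = 0.
Trying s = -4: the polynomial evaluates to 0, so (s + 4) is a factor.
Dividing out leaves s^2 + 8s + 20 = 0.
The quadratic formula then gives s = -4 ± 2j.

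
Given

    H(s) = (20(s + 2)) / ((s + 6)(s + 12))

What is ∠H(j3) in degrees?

At s = j3: numerator = 40 + j60, denominator = 63 + j54.
∠H = ∠num − ∠den = 56.310° − (40.601°) = 15.71°.

∠H(j3) ≈ 15.71°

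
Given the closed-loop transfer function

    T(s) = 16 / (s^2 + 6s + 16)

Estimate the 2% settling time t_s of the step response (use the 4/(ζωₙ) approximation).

t_s ≈ 1.333 s

Comparing s^2 + 6s + 16 to s^2 + 2ζωₙs + ωₙ²: ωₙ = 4 rad/s and ζ = 6/(2·4) = 0.75.
ζωₙ = 6/2 = 3, so t_s ≈ 4/(ζωₙ) = 4/3 ≈ 1.333 s.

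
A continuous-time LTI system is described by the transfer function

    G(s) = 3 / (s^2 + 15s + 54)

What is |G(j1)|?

Substitute s = j1: numerator = 3, denominator = 53 + j15.
|G(j1)| = |3| / |53 + j15| = 3 / 55.082 ≈ 0.05446.

|G(j1)| ≈ 0.05446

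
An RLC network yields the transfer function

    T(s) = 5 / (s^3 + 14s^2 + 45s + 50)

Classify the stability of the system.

The denominator s^3 + 14s^2 + 45s + 50 factors as (s^2 + 4s + 5)(s + 10), giving poles at s = -2 ± j, -10.
Since all poles lie strictly in the left half-plane, the system is stable.

stable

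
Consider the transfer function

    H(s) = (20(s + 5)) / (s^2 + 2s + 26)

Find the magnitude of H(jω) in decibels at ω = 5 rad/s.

Substitute s = j5: numerator = 100 + j100, denominator = 1 + j10.
|H(j5)| = |100 + j100| / |1 + j10| = 141.42 / 10.050 ≈ 14.07.
In decibels: 20·log₁₀(14.07) ≈ 23.0 dB.

|H(j5)|_dB ≈ 23.0 dB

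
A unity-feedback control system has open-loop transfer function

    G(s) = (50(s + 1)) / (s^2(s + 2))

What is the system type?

The denominator has 2 factors of s at the origin (free integrators), so this is a Type 2 system.

Type 2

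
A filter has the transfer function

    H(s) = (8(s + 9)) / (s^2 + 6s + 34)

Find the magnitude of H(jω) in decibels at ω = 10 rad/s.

Substitute s = j10: numerator = 72 + j80, denominator = -66 + j60.
|H(j10)| = |72 + j80| / |-66 + j60| = 107.63 / 89.196 ≈ 1.207.
In decibels: 20·log₁₀(1.207) ≈ 1.63 dB.

|H(j10)|_dB ≈ 1.63 dB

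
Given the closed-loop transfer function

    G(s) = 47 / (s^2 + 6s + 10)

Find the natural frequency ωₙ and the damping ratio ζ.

ωₙ ≈ 3.162 rad/s, ζ ≈ 0.9487

Compare the denominator to the standard form s^2 + 2ζωₙs + ωₙ².
ωₙ² = 10, so ωₙ = √10 ≈ 3.162 rad/s.
2ζωₙ = 6, so ζ = 6/(2·√10) ≈ 0.9487.
With ζ = 0.9487 the response is underdamped.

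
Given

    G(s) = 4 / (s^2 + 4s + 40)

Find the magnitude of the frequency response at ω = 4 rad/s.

Substitute s = j4: numerator = 4, denominator = 24 + j16.
|G(j4)| = |4| / |24 + j16| = 4 / 28.844 ≈ 0.1387.

|G(j4)| ≈ 0.1387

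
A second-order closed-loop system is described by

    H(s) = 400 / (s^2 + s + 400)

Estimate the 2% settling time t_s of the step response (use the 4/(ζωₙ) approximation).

Comparing s^2 + s + 400 to s^2 + 2ζωₙs + ωₙ²: ωₙ = 20 rad/s and ζ = 1/(2·20) = 0.025.
ζωₙ = 1/2 = 0.5, so t_s ≈ 4/(ζωₙ) = 4/0.5 = 8 s.

t_s ≈ 8 s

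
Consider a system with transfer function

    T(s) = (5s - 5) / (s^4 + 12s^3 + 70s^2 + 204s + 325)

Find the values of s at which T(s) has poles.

The poles are the roots of the denominator s^4 + 12s^3 + 70s^2 + 204s + 325 = 0.
No real roots exist; factor into two real quadratics: (s^2 + 4s + 13)(s^2 + 8s + 25) = 0.
Each quadratic gives a conjugate pair via the quadratic formula.

s = -2 + 3j, -2 - 3j, -4 + 3j, -4 - 3j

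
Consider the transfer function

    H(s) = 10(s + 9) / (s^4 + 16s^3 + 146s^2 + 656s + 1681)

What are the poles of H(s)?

The poles are the roots of the denominator s^4 + 16s^3 + 146s^2 + 656s + 1681 = 0.
No real roots exist; factor into two real quadratics: (s^2 + 8s + 41)(s^2 + 8s + 41) = 0.
Each quadratic gives a conjugate pair via the quadratic formula.

s = -4 ± 5j, -4 ± 5j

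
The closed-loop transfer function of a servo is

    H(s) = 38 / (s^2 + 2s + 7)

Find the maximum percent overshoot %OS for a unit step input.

%OS ≈ 27.7%

Comparing s^2 + 2s + 7 to s^2 + 2ζωₙs + ωₙ²: ωₙ = √7 ≈ 2.646 rad/s and ζ = 2/(2·√7) ≈ 0.3780.
%OS = 100·exp(−πζ/√(1−ζ²)) = 100·exp(−π·0.3780/√(1−0.3780²)) ≈ 27.7%.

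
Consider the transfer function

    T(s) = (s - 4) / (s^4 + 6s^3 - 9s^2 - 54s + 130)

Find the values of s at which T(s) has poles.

s = 2 ± j, -5 ± j

The poles are the roots of the denominator s^4 + 6s^3 - 9s^2 - 54s + 130 = 0.
No real roots exist; factor into two real quadratics: (s^2 - 4s + 5)(s^2 + 10s + 26) = 0.
Each quadratic gives a conjugate pair via the quadratic formula.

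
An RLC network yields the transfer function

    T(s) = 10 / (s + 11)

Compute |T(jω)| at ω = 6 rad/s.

Substitute s = j6: numerator = 10, denominator = 11 + j6.
|T(j6)| = |10| / |11 + j6| = 10 / 12.530 ≈ 0.7981.

|T(j6)| ≈ 0.7981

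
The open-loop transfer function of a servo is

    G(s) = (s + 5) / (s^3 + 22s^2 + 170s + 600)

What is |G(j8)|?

Substitute s = j8: numerator = 5 + j8, denominator = -808 + j848.
|G(j8)| = |5 + j8| / |-808 + j848| = 9.4340 / 1171.3 ≈ 0.008054.

|G(j8)| ≈ 0.008054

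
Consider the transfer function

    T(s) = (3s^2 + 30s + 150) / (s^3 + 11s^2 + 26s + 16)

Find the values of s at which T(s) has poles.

s = -8, -1, -2

The poles are the roots of the denominator s^3 + 11s^2 + 26s + 16 = 0.
Trying s = -8: the polynomial evaluates to 0, so (s + 8) is a factor.
Dividing out leaves s^2 + 3s + 2 = 0.
Factoring the quadratic: (s + 1)(s + 2) = 0.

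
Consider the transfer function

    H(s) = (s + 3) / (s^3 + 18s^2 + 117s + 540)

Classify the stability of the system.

stable

The denominator s^3 + 18s^2 + 117s + 540 factors as (s^2 + 6s + 45)(s + 12), giving poles at s = -3 ± 6j, -12.
Since all poles lie strictly in the left half-plane, the system is stable.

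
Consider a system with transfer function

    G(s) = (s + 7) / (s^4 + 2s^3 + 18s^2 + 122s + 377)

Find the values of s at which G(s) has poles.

s = 2 + 5j, 2 - 5j, -3 + 2j, -3 - 2j

The poles are the roots of the denominator s^4 + 2s^3 + 18s^2 + 122s + 377 = 0.
No real roots exist; factor into two real quadratics: (s^2 - 4s + 29)(s^2 + 6s + 13) = 0.
Each quadratic gives a conjugate pair via the quadratic formula.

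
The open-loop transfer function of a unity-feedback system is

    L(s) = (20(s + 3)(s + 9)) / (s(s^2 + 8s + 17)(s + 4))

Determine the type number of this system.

The denominator has 1 factor of s at the origin (free integrator), so this is a Type 1 system.

Type 1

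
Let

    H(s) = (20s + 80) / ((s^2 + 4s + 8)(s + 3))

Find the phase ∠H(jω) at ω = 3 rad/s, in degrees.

∠H(j3) ≈ -102.9°

At s = j3: numerator = 80 + j60, denominator = -39 + j33.
∠H = ∠num − ∠den = 36.870° − (139.76°) = -102.9°.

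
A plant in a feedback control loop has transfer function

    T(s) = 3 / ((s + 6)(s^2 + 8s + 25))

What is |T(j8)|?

Substitute s = j8: numerator = 3, denominator = -746 + j72.
|T(j8)| = |3| / |-746 + j72| = 3 / 749.47 ≈ 0.004003.

|T(j8)| ≈ 0.004003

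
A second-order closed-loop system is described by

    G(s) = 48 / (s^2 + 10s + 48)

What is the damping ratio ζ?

Compare the denominator to the standard form s^2 + 2ζωₙs + ωₙ².
ωₙ² = 48, so ωₙ = √48 ≈ 6.928 rad/s.
2ζωₙ = 10, so ζ = 10/(2·√48) ≈ 0.7217.

ζ ≈ 0.7217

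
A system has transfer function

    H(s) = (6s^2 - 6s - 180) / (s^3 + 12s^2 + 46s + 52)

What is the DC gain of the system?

H(0) = -45/13 ≈ -3.462

Set s = 0: H(0) = (-180) / (52) = -45/13.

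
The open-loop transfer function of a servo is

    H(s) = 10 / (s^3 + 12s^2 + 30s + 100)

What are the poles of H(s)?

The poles are the roots of the denominator s^3 + 12s^2 + 30s + 100 = 0.
Trying s = -10: the polynomial evaluates to 0, so (s + 10) is a factor.
Dividing out leaves s^2 + 2s + 10 = 0.
The quadratic formula then gives s = -1 ± 3j.

s = -1 + 3j, -1 - 3j, -10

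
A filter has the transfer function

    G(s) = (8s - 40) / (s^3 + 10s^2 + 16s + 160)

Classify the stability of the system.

The denominator s^3 + 10s^2 + 16s + 160 factors as (s^2 + 16)(s + 10), giving poles at s = 4j, -4j, -10.
Since the simple pole(s) at s = 4j, -4j lie on the jω-axis with none in the right half-plane, the system is marginally stable.

marginally stable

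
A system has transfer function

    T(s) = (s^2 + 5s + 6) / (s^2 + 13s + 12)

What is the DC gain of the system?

T(0) = 1/2 ≈ 0.5000

Set s = 0: T(0) = (6) / (12) = 1/2.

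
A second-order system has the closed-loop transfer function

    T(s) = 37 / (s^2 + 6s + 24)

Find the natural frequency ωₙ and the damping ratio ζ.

ωₙ ≈ 4.899 rad/s, ζ ≈ 0.6124

Compare the denominator to the standard form s^2 + 2ζωₙs + ωₙ².
ωₙ² = 24, so ωₙ = √24 ≈ 4.899 rad/s.
2ζωₙ = 6, so ζ = 6/(2·√24) ≈ 0.6124.
With ζ = 0.6124 the response is underdamped.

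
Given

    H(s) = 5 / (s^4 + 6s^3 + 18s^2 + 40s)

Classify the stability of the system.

The denominator s^4 + 6s^3 + 18s^2 + 40s factors as s(s^2 + 2s + 10)(s + 4), giving poles at s = 0, -1 ± 3j, -4.
Since the simple pole(s) at s = 0 lie on the jω-axis with none in the right half-plane, the system is marginally stable.

marginally stable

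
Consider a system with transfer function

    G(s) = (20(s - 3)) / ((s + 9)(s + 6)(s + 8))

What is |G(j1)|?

Substitute s = j1: numerator = -60 + j20, denominator = 409 + j173.
|G(j1)| = |-60 + j20| / |409 + j173| = 63.246 / 444.08 ≈ 0.1424.

|G(j1)| ≈ 0.1424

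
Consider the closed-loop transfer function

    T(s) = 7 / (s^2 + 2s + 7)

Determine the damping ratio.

ζ ≈ 0.3780

Compare the denominator to the standard form s^2 + 2ζωₙs + ωₙ².
ωₙ² = 7, so ωₙ = √7 ≈ 2.646 rad/s.
2ζωₙ = 2, so ζ = 2/(2·√7) ≈ 0.3780.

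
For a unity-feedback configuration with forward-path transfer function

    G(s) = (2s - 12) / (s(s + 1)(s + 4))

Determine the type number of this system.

The denominator has 1 factor of s at the origin (free integrator), so this is a Type 1 system.

Type 1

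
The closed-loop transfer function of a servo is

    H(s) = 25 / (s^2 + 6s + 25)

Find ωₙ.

ωₙ = 5 rad/s

Compare the denominator to the standard form s^2 + 2ζωₙs + ωₙ².
ωₙ² = 25, so ωₙ = 5 rad/s.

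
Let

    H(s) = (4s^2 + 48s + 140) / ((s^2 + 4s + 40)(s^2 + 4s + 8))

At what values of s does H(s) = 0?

Set the numerator to zero: 4s^2 + 48s + 140 = 0, i.e. 4·(s^2 + 12s + 35) = 0.
Factoring: (s + 5)(s + 7) = 0.

s = -5, -7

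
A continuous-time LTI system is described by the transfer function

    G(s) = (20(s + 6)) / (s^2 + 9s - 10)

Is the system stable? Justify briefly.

unstable

The denominator s^2 + 9s - 10 factors as (s + 10)(s - 1), giving poles at s = -10, 1.
Since the pole(s) at s = 1 lie in the right half-plane, the system is unstable.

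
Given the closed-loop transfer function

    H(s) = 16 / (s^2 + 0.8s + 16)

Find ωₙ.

Compare the denominator to the standard form s^2 + 2ζωₙs + ωₙ².
ωₙ² = 16, so ωₙ = 4 rad/s.

ωₙ = 4 rad/s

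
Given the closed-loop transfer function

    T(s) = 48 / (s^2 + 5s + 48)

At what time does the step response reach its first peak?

t_p ≈ 0.4862 s

Comparing s^2 + 5s + 48 to s^2 + 2ζωₙs + ωₙ²: ωₙ = √48 ≈ 6.928 rad/s and ζ = 5/(2·√48) ≈ 0.3608.
ζωₙ = 5/2 = 2.5, so ω_d = ωₙ√(1−ζ²) = √(ωₙ² − (ζωₙ)²) = √(48 − 2.5²) = √41.75 ≈ 6.461 rad/s.
t_p = π/ω_d = π/6.461 ≈ 0.4862 s.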